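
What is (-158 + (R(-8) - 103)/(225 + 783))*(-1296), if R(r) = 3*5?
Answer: 1434168/7 ≈ 2.0488e+5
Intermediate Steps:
R(r) = 15
(-158 + (R(-8) - 103)/(225 + 783))*(-1296) = (-158 + (15 - 103)/(225 + 783))*(-1296) = (-158 - 88/1008)*(-1296) = (-158 - 88*1/1008)*(-1296) = (-158 - 11/126)*(-1296) = -19919/126*(-1296) = 1434168/7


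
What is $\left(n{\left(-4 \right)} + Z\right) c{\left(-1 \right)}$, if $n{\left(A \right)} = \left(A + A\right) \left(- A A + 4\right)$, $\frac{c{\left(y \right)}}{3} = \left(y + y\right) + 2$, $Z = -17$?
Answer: $0$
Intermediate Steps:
$c{\left(y \right)} = 6 + 6 y$ ($c{\left(y \right)} = 3 \left(\left(y + y\right) + 2\right) = 3 \left(2 y + 2\right) = 3 \left(2 + 2 y\right) = 6 + 6 y$)
$n{\left(A \right)} = 2 A \left(4 - A^{2}\right)$ ($n{\left(A \right)} = 2 A \left(- A^{2} + 4\right) = 2 A \left(4 - A^{2}\right)$)
$\left(n{\left(-4 \right)} + Z\right) c{\left(-1 \right)} = \left(2 \left(-4\right) \left(4 - \left(-4\right)^{2}\right) - 17\right) \left(6 + 6 \left(-1\right)\right) = \left(2 \left(-4\right) \left(4 - 16\right) - 17\right) \left(6 - 6\right) = \left(2 \left(-4\right) \left(4 - 16\right) - 17\right) 0 = \left(2 \left(-4\right) \left(-12\right) - 17\right) 0 = \left(96 - 17\right) 0 = 79 \cdot 0 = 0$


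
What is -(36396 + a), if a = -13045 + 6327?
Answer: -29678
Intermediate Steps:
a = -6718
-(36396 + a) = -(36396 - 6718) = -1*29678 = -29678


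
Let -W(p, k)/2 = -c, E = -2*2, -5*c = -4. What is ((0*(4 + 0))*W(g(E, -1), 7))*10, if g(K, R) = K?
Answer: 0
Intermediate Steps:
c = 4/5 (c = -1/5*(-4) = 4/5 ≈ 0.80000)
E = -4
W(p, k) = 8/5 (W(p, k) = -(-2)*4/5 = -2*(-4/5) = 8/5)
((0*(4 + 0))*W(g(E, -1), 7))*10 = ((0*(4 + 0))*(8/5))*10 = ((0*4)*(8/5))*10 = (0*(8/5))*10 = 0*10 = 0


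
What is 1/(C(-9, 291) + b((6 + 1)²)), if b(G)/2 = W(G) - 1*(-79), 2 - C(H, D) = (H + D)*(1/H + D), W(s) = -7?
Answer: -3/245654 ≈ -1.2212e-5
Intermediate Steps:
C(H, D) = 2 - (D + H)*(D + 1/H) (C(H, D) = 2 - (H + D)*(1/H + D) = 2 - (D + H)*(D + 1/H))
b(G) = 144 (b(G) = 2*(-7 - 1*(-79)) = 2*(-7 + 79) = 2*72 = 144)
1/(C(-9, 291) + b((6 + 1)²)) = 1/((1 - 1*291² - 1*291*(-9) - 1*291/(-9)) + 144) = 1/((1 - 1*84681 + 2619 - 1*291*(-⅑)) + 144) = 1/((1 - 84681 + 2619 + 97/3) + 144) = 1/(-246086/3 + 144) = 1/(-245654/3) = -3/245654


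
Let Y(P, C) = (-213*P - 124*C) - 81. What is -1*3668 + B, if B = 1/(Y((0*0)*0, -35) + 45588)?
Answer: -182838795/49847 ≈ -3668.0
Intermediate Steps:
Y(P, C) = -81 - 213*P - 124*C
B = 1/49847 (B = 1/((-81 - 213*0*0*0 - 124*(-35)) + 45588) = 1/((-81 - 0*0 + 4340) + 45588) = 1/((-81 - 213*0 + 4340) + 45588) = 1/((-81 + 0 + 4340) + 45588) = 1/(4259 + 45588) = 1/49847 ≈ 2.0061e-5)
-1*3668 + B = -1*3668 + 1/49847 = -3668 + 1/49847 = -182838795/49847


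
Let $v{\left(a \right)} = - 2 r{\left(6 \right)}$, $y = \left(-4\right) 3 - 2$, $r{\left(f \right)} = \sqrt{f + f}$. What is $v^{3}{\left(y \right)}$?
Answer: $- 192 \sqrt{3} \approx -332.55$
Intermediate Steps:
$r{\left(f \right)} = \sqrt{2} \sqrt{f}$ ($r{\left(f \right)} = \sqrt{2 f} = \sqrt{2} \sqrt{f}$)
$y = -14$ ($y = -12 - 2 = -14$)
$v{\left(a \right)} = - 4 \sqrt{3}$ ($v{\left(a \right)} = - 2 \sqrt{2} \sqrt{6} = - 2 \cdot 2 \sqrt{3} = - 4 \sqrt{3}$)
$v^{3}{\left(y \right)} = \left(- 4 \sqrt{3}\right)^{3} = - 192 \sqrt{3}$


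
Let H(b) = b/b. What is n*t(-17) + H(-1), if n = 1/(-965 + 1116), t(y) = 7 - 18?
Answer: 140/151 ≈ 0.92715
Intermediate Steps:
H(b) = 1
t(y) = -11
n = 1/151 ≈ 0.0066225
n*t(-17) + H(-1) = (1/151)*(-11) + 1 = -11/151 + 1 = 140/151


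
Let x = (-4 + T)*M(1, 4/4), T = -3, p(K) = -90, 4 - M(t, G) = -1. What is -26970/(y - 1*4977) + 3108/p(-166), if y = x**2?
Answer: -769493/28140 ≈ -27.345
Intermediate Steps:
M(t, G) = 5 (M(t, G) = 4 - 1*(-1) = 4 + 1 = 5)
x = -35 (x = (-4 - 3)*5 = -7*5 = -35)
y = 1225 (y = (-35)**2 = 1225)
-26970/(y - 1*4977) + 3108/p(-166) = -26970/(1225 - 1*4977) + 3108/(-90) = -26970/(1225 - 4977) + 3108*(-1/90) = -26970/(-3752) - 518/15 = -26970*(-1/3752) - 518/15 = 13485/1876 - 518/15 = -769493/28140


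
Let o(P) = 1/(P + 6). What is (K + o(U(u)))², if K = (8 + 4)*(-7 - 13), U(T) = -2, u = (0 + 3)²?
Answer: 919681/16 ≈ 57480.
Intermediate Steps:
u = 9 (u = 3² = 9)
K = -240 (K = 12*(-20) = -240)
o(P) = 1/(6 + P)
(K + o(U(u)))² = (-240 + 1/(6 - 2))² = (-240 + 1/4)² = (-240 + ¼)² = (-959/4)² = 919681/16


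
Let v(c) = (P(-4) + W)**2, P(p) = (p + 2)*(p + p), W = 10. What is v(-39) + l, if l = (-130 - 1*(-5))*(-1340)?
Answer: 168176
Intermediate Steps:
l = 167500 (l = (-130 + 5)*(-1340) = -125*(-1340) = 167500)
P(p) = 2*p*(2 + p) (P(p) = (2 + p)*(2*p) = 2*p*(2 + p))
v(c) = 676 (v(c) = (2*(-4)*(2 - 4) + 10)**2 = (2*(-4)*(-2) + 10)**2 = (16 + 10)**2 = 26**2 = 676)
v(-39) + l = 676 + 167500 = 168176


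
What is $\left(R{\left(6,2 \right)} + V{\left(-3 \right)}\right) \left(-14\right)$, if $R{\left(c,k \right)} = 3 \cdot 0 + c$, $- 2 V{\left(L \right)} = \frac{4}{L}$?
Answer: $- \frac{280}{3} \approx -93.333$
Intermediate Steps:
$V{\left(L \right)} = - \frac{2}{L}$ ($V{\left(L \right)} = - \frac{4 \frac{1}{L}}{2} = - \frac{2}{L}$)
$R{\left(c,k \right)} = c$ ($R{\left(c,k \right)} = 0 + c = c$)
$\left(R{\left(6,2 \right)} + V{\left(-3 \right)}\right) \left(-14\right) = \left(6 - \frac{2}{-3}\right) \left(-14\right) = \left(6 - - \frac{2}{3}\right) \left(-14\right) = \left(6 + \frac{2}{3}\right) \left(-14\right) = \frac{20}{3} \left(-14\right) = - \frac{280}{3}$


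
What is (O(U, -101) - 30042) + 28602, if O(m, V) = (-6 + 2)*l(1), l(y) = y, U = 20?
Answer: -1444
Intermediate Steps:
O(m, V) = -4 (O(m, V) = (-6 + 2)*1 = -4*1 = -4)
(O(U, -101) - 30042) + 28602 = (-4 - 30042) + 28602 = -30046 + 28602 = -1444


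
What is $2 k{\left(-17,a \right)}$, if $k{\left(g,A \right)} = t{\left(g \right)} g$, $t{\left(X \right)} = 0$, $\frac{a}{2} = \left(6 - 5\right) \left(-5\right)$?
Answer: $0$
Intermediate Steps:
$a = -10$ ($a = 2 \left(6 - 5\right) \left(-5\right) = 2 \cdot 1 \left(-5\right) = 2 \left(-5\right) = -10$)
$k{\left(g,A \right)} = 0$ ($k{\left(g,A \right)} = 0 g = 0$)
$2 k{\left(-17,a \right)} = 2 \cdot 0 = 0$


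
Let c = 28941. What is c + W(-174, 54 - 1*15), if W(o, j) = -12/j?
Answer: 376229/13 ≈ 28941.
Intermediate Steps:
c + W(-174, 54 - 1*15) = 28941 - 12/(54 - 1*15) = 28941 - 12/(54 - 15) = 28941 - 12/39 = 28941 - 12*1/39 = 28941 - 4/13 = 376229/13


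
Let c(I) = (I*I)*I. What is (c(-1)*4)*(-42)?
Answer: 168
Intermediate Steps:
c(I) = I³ (c(I) = I²*I = I³)
(c(-1)*4)*(-42) = ((-1)³*4)*(-42) = -1*4*(-42) = -4*(-42) = 168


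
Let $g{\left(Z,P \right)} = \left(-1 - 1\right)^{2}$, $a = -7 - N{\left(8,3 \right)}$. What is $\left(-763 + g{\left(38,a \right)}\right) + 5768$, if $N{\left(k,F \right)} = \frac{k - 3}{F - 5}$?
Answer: $5009$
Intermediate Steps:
$N{\left(k,F \right)} = \frac{-3 + k}{-5 + F}$ ($N{\left(k,F \right)} = \frac{k + \left(-3 + 0\right)}{-5 + F} = \frac{k - 3}{-5 + F} = \frac{-3 + k}{-5 + F}$)
$a = - \frac{9}{2}$ ($a = -7 - \frac{-3 + 8}{-5 + 3} = -7 - \frac{1}{-2} \cdot 5 = -7 - \left(- \frac{1}{2}\right) 5 = -7 - - \frac{5}{2} = -7 + \frac{5}{2} = - \frac{9}{2} \approx -4.5$)
$g{\left(Z,P \right)} = 4$ ($g{\left(Z,P \right)} = \left(-2\right)^{2} = 4$)
$\left(-763 + g{\left(38,a \right)}\right) + 5768 = \left(-763 + 4\right) + 5768 = -759 + 5768 = 5009$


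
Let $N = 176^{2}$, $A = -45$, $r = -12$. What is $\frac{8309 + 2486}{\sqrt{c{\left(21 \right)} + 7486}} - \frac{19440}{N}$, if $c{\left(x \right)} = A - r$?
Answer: $- \frac{1215}{1936} + \frac{10795 \sqrt{7453}}{7453} \approx 124.41$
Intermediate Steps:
$c{\left(x \right)} = -33$ ($c{\left(x \right)} = -45 - -12 = -45 + 12 = -33$)
$N = 30976$
$\frac{8309 + 2486}{\sqrt{c{\left(21 \right)} + 7486}} - \frac{19440}{N} = \frac{8309 + 2486}{\sqrt{-33 + 7486}} - \frac{19440}{30976} = \frac{10795}{\sqrt{7453}} - \frac{1215}{1936} = 10795 \frac{\sqrt{7453}}{7453} - \frac{1215}{1936} = \frac{10795 \sqrt{7453}}{7453} - \frac{1215}{1936} = - \frac{1215}{1936} + \frac{10795 \sqrt{7453}}{7453}$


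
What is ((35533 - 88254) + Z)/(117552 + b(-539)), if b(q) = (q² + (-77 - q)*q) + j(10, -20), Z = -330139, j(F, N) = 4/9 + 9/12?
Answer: -13782960/5726023 ≈ -2.4071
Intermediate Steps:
j(F, N) = 43/36 (j(F, N) = 4*(⅑) + 9*(1/12) = 4/9 + ¾ = 43/36)
b(q) = 43/36 + q² + q*(-77 - q) (b(q) = (q² + (-77 - q)*q) + 43/36 = (q² + q*(-77 - q)) + 43/36 = 43/36 + q² + q*(-77 - q))
((35533 - 88254) + Z)/(117552 + b(-539)) = ((35533 - 88254) - 330139)/(117552 + (43/36 - 77*(-539))) = (-52721 - 330139)/(117552 + (43/36 + 41503)) = -382860/(117552 + 1494151/36) = -382860/5726023/36 = -382860*36/5726023 = -13782960/5726023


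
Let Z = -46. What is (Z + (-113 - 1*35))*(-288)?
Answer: 55872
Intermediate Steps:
(Z + (-113 - 1*35))*(-288) = (-46 + (-113 - 1*35))*(-288) = (-46 + (-113 - 35))*(-288) = (-46 - 148)*(-288) = -194*(-288) = 55872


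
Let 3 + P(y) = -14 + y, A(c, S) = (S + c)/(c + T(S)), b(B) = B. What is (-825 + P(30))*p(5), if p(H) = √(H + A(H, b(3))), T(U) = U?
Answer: -812*√6 ≈ -1989.0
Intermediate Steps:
A(c, S) = 1 (A(c, S) = (S + c)/(c + S) = (S + c)/(S + c) = 1)
p(H) = √(1 + H) (p(H) = √(H + 1) = √(1 + H))
P(y) = -17 + y (P(y) = -3 + (-14 + y) = -17 + y)
(-825 + P(30))*p(5) = (-825 + (-17 + 30))*√(1 + 5) = (-825 + 13)*√6 = -812*√6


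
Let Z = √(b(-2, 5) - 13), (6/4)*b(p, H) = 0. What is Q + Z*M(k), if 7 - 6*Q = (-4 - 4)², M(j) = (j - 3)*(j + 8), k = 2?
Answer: -19/2 - 10*I*√13 ≈ -9.5 - 36.056*I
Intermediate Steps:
M(j) = (-3 + j)*(8 + j)
b(p, H) = 0 (b(p, H) = (⅔)*0 = 0)
Z = I*√13 (Z = √(0 - 13) = √(-13) = I*√13 ≈ 3.6056*I)
Q = -19/2 (Q = 7/6 - (-4 - 4)²/6 = 7/6 - ⅙*(-8)² = 7/6 - ⅙*64 = 7/6 - 32/3 = -19/2 ≈ -9.5000)
Q + Z*M(k) = -19/2 + (I*√13)*(-24 + 2² + 5*2) = -19/2 + (I*√13)*(-24 + 4 + 10) = -19/2 + (I*√13)*(-10) = -19/2 - 10*I*√13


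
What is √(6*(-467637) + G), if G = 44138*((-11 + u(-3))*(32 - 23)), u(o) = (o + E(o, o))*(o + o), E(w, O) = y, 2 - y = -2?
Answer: 6*I*√265526 ≈ 3091.8*I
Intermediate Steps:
y = 4 (y = 2 - 1*(-2) = 2 + 2 = 4)
E(w, O) = 4
u(o) = 2*o*(4 + o) (u(o) = (o + 4)*(o + o) = (4 + o)*(2*o) = 2*o*(4 + o))
G = -6753114 (G = 44138*((-11 + 2*(-3)*(4 - 3))*(32 - 23)) = 44138*((-11 + 2*(-3)*1)*9) = 44138*((-11 - 6)*9) = 44138*(-17*9) = 44138*(-153) = -6753114)
√(6*(-467637) + G) = √(6*(-467637) - 6753114) = √(-2805822 - 6753114) = √(-9558936) = 6*I*√265526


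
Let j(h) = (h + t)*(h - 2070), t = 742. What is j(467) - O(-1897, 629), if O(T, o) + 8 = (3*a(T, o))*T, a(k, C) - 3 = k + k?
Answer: -23512600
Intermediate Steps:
a(k, C) = 3 + 2*k (a(k, C) = 3 + (k + k) = 3 + 2*k)
O(T, o) = -8 + T*(9 + 6*T) (O(T, o) = -8 + (3*(3 + 2*T))*T = -8 + (9 + 6*T)*T = -8 + T*(9 + 6*T))
j(h) = (-2070 + h)*(742 + h) (j(h) = (h + 742)*(h - 2070) = (742 + h)*(-2070 + h) = (-2070 + h)*(742 + h))
j(467) - O(-1897, 629) = (-1535940 + 467**2 - 1328*467) - (-8 + 3*(-1897)*(3 + 2*(-1897))) = (-1535940 + 218089 - 620176) - (-8 + 3*(-1897)*(3 - 3794)) = -1938027 - (-8 + 3*(-1897)*(-3791)) = -1938027 - (-8 + 21574581) = -1938027 - 1*21574573 = -1938027 - 21574573 = -23512600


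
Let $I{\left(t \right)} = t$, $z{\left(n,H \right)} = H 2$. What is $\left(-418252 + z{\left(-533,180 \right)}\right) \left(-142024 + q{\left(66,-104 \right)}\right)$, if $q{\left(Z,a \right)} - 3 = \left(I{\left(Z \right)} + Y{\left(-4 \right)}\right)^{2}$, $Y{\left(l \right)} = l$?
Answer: $57743062884$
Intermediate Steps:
$z{\left(n,H \right)} = 2 H$
$q{\left(Z,a \right)} = 3 + \left(-4 + Z\right)^{2}$ ($q{\left(Z,a \right)} = 3 + \left(Z - 4\right)^{2} = 3 + \left(-4 + Z\right)^{2}$)
$\left(-418252 + z{\left(-533,180 \right)}\right) \left(-142024 + q{\left(66,-104 \right)}\right) = \left(-418252 + 2 \cdot 180\right) \left(-142024 + \left(3 + \left(-4 + 66\right)^{2}\right)\right) = \left(-418252 + 360\right) \left(-142024 + \left(3 + 62^{2}\right)\right) = - 417892 \left(-142024 + \left(3 + 3844\right)\right) = - 417892 \left(-142024 + 3847\right) = \left(-417892\right) \left(-138177\right) = 57743062884$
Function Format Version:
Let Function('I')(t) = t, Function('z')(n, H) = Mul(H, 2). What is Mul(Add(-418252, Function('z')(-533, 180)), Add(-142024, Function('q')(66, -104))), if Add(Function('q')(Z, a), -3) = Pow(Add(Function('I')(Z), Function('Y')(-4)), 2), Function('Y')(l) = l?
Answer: 57743062884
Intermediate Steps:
Function('z')(n, H) = Mul(2, H)
Function('q')(Z, a) = Add(3, Pow(Add(-4, Z), 2)) (Function('q')(Z, a) = Add(3, Pow(Add(Z, -4), 2)) = Add(3, Pow(Add(-4, Z), 2)))
Mul(Add(-418252, Function('z')(-533, 180)), Add(-142024, Function('q')(66, -104))) = Mul(Add(-418252, Mul(2, 180)), Add(-142024, Add(3, Pow(Add(-4, 66), 2)))) = Mul(Add(-418252, 360), Add(-142024, Add(3, Pow(62, 2)))) = Mul(-417892, Add(-142024, Add(3, 3844))) = Mul(-417892, Add(-142024, 3847)) = Mul(-417892, -138177) = 57743062884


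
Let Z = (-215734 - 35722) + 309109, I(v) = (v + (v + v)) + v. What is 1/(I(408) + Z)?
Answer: 1/59285 ≈ 1.6868e-5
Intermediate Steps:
I(v) = 4*v (I(v) = (v + 2*v) + v = 3*v + v = 4*v)
Z = 57653 (Z = -251456 + 309109 = 57653)
1/(I(408) + Z) = 1/(4*408 + 57653) = 1/(1632 + 57653) = 1/59285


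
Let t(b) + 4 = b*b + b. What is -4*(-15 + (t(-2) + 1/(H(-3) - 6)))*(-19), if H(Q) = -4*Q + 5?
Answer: -14136/11 ≈ -1285.1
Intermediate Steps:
H(Q) = 5 - 4*Q
t(b) = -4 + b + b² (t(b) = -4 + (b*b + b) = -4 + (b² + b) = -4 + (b + b²) = -4 + b + b²)
-4*(-15 + (t(-2) + 1/(H(-3) - 6)))*(-19) = -4*(-15 + ((-4 - 2 + (-2)²) + 1/((5 - 4*(-3)) - 6)))*(-19) = -4*(-15 + ((-4 - 2 + 4) + 1/((5 + 12) - 6)))*(-19) = -4*(-15 + (-2 + 1/(17 - 6)))*(-19) = -4*(-15 + (-2 + 1/11))*(-19) = -4*(-15 - 21/11)*(-19) = -(-744)*(-19)/11 = -4*3534/11 = -14136/11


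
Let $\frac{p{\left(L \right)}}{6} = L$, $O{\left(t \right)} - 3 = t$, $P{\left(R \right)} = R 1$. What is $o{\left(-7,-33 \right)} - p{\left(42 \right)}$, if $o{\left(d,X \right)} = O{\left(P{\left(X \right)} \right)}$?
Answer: $-282$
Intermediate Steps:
$P{\left(R \right)} = R$
$O{\left(t \right)} = 3 + t$
$p{\left(L \right)} = 6 L$
$o{\left(d,X \right)} = 3 + X$
$o{\left(-7,-33 \right)} - p{\left(42 \right)} = \left(3 - 33\right) - 6 \cdot 42 = -30 - 252 = -282$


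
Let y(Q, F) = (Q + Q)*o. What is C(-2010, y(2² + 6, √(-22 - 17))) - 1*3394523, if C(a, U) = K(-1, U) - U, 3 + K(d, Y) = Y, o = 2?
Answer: -3394526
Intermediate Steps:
K(d, Y) = -3 + Y
y(Q, F) = 4*Q (y(Q, F) = (Q + Q)*2 = (2*Q)*2 = 4*Q)
C(a, U) = -3 (C(a, U) = (-3 + U) - U = -3)
C(-2010, y(2² + 6, √(-22 - 17))) - 1*3394523 = -3 - 1*3394523 = -3 - 3394523 = -3394526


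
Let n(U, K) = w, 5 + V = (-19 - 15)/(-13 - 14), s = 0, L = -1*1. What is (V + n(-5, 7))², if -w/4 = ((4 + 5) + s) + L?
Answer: 931225/729 ≈ 1277.4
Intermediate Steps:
L = -1
V = -101/27 (V = -5 + (-19 - 15)/(-13 - 14) = -5 - 34/(-27) = -5 - 34*(-1/27) = -5 + 34/27 = -101/27 ≈ -3.7407)
w = -32 (w = -4*(((4 + 5) + 0) - 1) = -4*((9 + 0) - 1) = -4*(9 - 1) = -4*8 = -32)
n(U, K) = -32
(V + n(-5, 7))² = (-101/27 - 32)² = (-965/27)² = 931225/729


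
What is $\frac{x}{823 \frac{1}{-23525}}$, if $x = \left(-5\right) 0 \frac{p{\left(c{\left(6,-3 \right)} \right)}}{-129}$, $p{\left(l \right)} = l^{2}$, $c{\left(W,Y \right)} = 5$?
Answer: $0$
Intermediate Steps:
$x = 0$ ($x = \left(-5\right) 0 \frac{5^{2}}{-129} = 0 \cdot 25 \left(- \frac{1}{129}\right) = 0 \left(- \frac{25}{129}\right) = 0$)
$\frac{x}{823 \frac{1}{-23525}} = \frac{0}{823 \frac{1}{-23525}} = \frac{0}{823 \left(- \frac{1}{23525}\right)} = \frac{0}{- \frac{823}{23525}} = 0 \left(- \frac{23525}{823}\right) = 0$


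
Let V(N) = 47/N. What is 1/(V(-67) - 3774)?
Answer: -67/252905 ≈ -0.00026492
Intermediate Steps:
1/(V(-67) - 3774) = 1/(47/(-67) - 3774) = 1/(47*(-1/67) - 3774) = 1/(-47/67 - 3774) = 1/(-252905/67) = -67/252905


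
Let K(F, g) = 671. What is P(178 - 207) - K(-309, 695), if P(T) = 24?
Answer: -647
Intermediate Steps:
P(178 - 207) - K(-309, 695) = 24 - 1*671 = 24 - 671 = -647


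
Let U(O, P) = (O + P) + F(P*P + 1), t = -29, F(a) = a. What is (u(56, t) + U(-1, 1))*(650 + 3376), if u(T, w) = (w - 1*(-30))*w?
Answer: -108702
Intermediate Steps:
U(O, P) = 1 + O + P + P² (U(O, P) = (O + P) + (P*P + 1) = (O + P) + (P² + 1) = (O + P) + (1 + P²) = 1 + O + P + P²)
u(T, w) = w*(30 + w) (u(T, w) = (w + 30)*w = (30 + w)*w = w*(30 + w))
(u(56, t) + U(-1, 1))*(650 + 3376) = (-29*(30 - 29) + (1 - 1 + 1 + 1²))*(650 + 3376) = (-29*1 + (1 - 1 + 1 + 1))*4026 = (-29 + 2)*4026 = -27*4026 = -108702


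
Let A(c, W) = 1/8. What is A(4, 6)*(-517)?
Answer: -517/8 ≈ -64.625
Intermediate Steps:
A(c, W) = ⅛
A(4, 6)*(-517) = (⅛)*(-517) = -517/8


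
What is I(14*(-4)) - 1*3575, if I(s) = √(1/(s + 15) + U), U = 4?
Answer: -3575 + √6683/41 ≈ -3573.0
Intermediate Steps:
I(s) = √(4 + 1/(15 + s)) (I(s) = √(1/(s + 15) + 4) = √(1/(15 + s) + 4) = √(4 + 1/(15 + s)))
I(14*(-4)) - 1*3575 = √((61 + 4*(14*(-4)))/(15 + 14*(-4))) - 1*3575 = √((61 + 4*(-56))/(15 - 56)) - 3575 = √((61 - 224)/(-41)) - 3575 = √(-1/41*(-163)) - 3575 = √(163/41) - 3575 = √6683/41 - 3575 = -3575 + √6683/41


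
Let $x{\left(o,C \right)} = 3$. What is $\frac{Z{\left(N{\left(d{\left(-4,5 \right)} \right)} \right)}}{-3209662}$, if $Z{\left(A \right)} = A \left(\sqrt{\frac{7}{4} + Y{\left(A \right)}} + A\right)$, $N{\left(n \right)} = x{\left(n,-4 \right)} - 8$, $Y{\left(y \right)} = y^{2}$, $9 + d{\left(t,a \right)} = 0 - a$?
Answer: $- \frac{25}{3209662} + \frac{5 \sqrt{107}}{6419324} \approx 2.68 \cdot 10^{-7}$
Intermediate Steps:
$d{\left(t,a \right)} = -9 - a$ ($d{\left(t,a \right)} = -9 + \left(0 - a\right) = -9 - a$)
$N{\left(n \right)} = -5$ ($N{\left(n \right)} = 3 - 8 = -5$)
$Z{\left(A \right)} = A \left(A + \sqrt{\frac{7}{4} + A^{2}}\right)$ ($Z{\left(A \right)} = A \left(\sqrt{\frac{7}{4} + A^{2}} + A\right) = A \left(A + \sqrt{\frac{7}{4} + A^{2}}\right)$)
$\frac{Z{\left(N{\left(d{\left(-4,5 \right)} \right)} \right)}}{-3209662} = \frac{\frac{1}{2} \left(-5\right) \left(\sqrt{7 + 4 \left(-5\right)^{2}} + 2 \left(-5\right)\right)}{-3209662} = \frac{1}{2} \left(-5\right) \left(\sqrt{7 + 4 \cdot 25} - 10\right) \left(- \frac{1}{3209662}\right) = \frac{1}{2} \left(-5\right) \left(\sqrt{7 + 100} - 10\right) \left(- \frac{1}{3209662}\right) = \frac{1}{2} \left(-5\right) \left(\sqrt{107} - 10\right) \left(- \frac{1}{3209662}\right) = \frac{1}{2} \left(-5\right) \left(-10 + \sqrt{107}\right) \left(- \frac{1}{3209662}\right) = \left(25 - \frac{5 \sqrt{107}}{2}\right) \left(- \frac{1}{3209662}\right) = - \frac{25}{3209662} + \frac{5 \sqrt{107}}{6419324}$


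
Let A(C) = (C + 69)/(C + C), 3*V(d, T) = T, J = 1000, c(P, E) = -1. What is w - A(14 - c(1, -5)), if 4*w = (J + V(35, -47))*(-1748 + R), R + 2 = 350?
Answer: -5167792/15 ≈ -3.4452e+5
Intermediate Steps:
V(d, T) = T/3
R = 348 (R = -2 + 350 = 348)
w = -1033550/3 (w = ((1000 + (⅓)*(-47))*(-1748 + 348))/4 = ((1000 - 47/3)*(-1400))/4 = ((2953/3)*(-1400))/4 = (¼)*(-4134200/3) = -1033550/3 ≈ -3.4452e+5)
A(C) = (69 + C)/(2*C) (A(C) = (69 + C)/((2*C)) = (69 + C)*(1/(2*C)) = (69 + C)/(2*C))
w - A(14 - c(1, -5)) = -1033550/3 - (69 + (14 - 1*(-1)))/(2*(14 - 1*(-1))) = -1033550/3 - (69 + (14 + 1))/(2*(14 + 1)) = -1033550/3 - (69 + 15)/(2*15) = -1033550/3 - 84/(2*15) = -1033550/3 - 1*14/5 = -1033550/3 - 14/5 = -5167792/15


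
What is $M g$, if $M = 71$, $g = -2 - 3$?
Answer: $-355$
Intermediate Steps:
$g = -5$ ($g = -2 - 3 = -5$)
$M g = 71 \left(-5\right) = -355$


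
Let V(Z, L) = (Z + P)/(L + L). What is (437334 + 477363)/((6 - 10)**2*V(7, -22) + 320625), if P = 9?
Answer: 10061667/3526811 ≈ 2.8529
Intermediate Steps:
V(Z, L) = (9 + Z)/(2*L) (V(Z, L) = (Z + 9)/(L + L) = (9 + Z)/((2*L)) = (9 + Z)*(1/(2*L)) = (9 + Z)/(2*L))
(437334 + 477363)/((6 - 10)**2*V(7, -22) + 320625) = (437334 + 477363)/((6 - 10)**2*((1/2)*(9 + 7)/(-22)) + 320625) = 914697/((-4)**2*((1/2)*(-1/22)*16) + 320625) = 914697/(16*(-4/11) + 320625) = 914697/(-64/11 + 320625) = 914697/(3526811/11) = 914697*(11/3526811) = 10061667/3526811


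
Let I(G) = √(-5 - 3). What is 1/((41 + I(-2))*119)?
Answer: 41/200991 - 2*I*√2/200991 ≈ 0.00020399 - 1.4072e-5*I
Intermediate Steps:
I(G) = 2*I*√2 (I(G) = √(-8) = 2*I*√2)
1/((41 + I(-2))*119) = 1/((41 + 2*I*√2)*119) = 1/(4879 + 238*I*√2)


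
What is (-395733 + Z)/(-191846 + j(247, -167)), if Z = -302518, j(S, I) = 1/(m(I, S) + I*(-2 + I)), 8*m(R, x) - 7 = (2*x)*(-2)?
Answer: 156968919553/43127556330 ≈ 3.6396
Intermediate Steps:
m(R, x) = 7/8 - x/2 (m(R, x) = 7/8 + ((2*x)*(-2))/8 = 7/8 + (-4*x)/8 = 7/8 - x/2)
j(S, I) = 1/(7/8 - S/2 + I*(-2 + I)) (j(S, I) = 1/((7/8 - S/2) + I*(-2 + I)) = 1/(7/8 - S/2 + I*(-2 + I)))
(-395733 + Z)/(-191846 + j(247, -167)) = (-395733 - 302518)/(-191846 + 8/(7 - 16*(-167) - 4*247 + 8*(-167)²)) = -698251/(-191846 + 8/(7 + 2672 - 988 + 8*27889)) = -698251/(-191846 + 8/(7 + 2672 - 988 + 223112)) = -698251/(-191846 + 8/224803) = -698251/(-43127556330/224803) = -698251*(-224803/43127556330) = 156968919553/43127556330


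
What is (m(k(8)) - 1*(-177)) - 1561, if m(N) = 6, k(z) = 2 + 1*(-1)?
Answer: -1378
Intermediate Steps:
k(z) = 1 (k(z) = 2 - 1 = 1)
(m(k(8)) - 1*(-177)) - 1561 = (6 - 1*(-177)) - 1561 = (6 + 177) - 1561 = 183 - 1561 = -1378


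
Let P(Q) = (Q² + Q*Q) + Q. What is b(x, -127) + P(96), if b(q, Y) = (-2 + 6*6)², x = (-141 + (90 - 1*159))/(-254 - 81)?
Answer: 19684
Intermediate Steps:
P(Q) = Q + 2*Q² (P(Q) = (Q² + Q²) + Q = 2*Q² + Q = Q + 2*Q²)
x = 42/67 (x = (-141 + (90 - 159))/(-335) = (-141 - 69)*(-1/335) = -210*(-1/335) = 42/67 ≈ 0.62687)
b(q, Y) = 1156 (b(q, Y) = (-2 + 36)² = 34² = 1156)
b(x, -127) + P(96) = 1156 + 96*(1 + 2*96) = 1156 + 96*(1 + 192) = 1156 + 96*193 = 1156 + 18528 = 19684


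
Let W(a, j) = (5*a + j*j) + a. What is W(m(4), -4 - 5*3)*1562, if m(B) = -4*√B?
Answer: 488906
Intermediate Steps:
W(a, j) = j² + 6*a (W(a, j) = (5*a + j²) + a = (j² + 5*a) + a = j² + 6*a)
W(m(4), -4 - 5*3)*1562 = ((-4 - 5*3)² + 6*(-4*√4))*1562 = ((-4 - 15)² + 6*(-4*2))*1562 = ((-19)² + 6*(-8))*1562 = (361 - 48)*1562 = 313*1562 = 488906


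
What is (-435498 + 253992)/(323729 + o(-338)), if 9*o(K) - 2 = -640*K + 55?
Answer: -816777/1564969 ≈ -0.52191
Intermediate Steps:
o(K) = 19/3 - 640*K/9 (o(K) = 2/9 + (-640*K + 55)/9 = 2/9 + (55 - 640*K)/9 = 2/9 + (55/9 - 640*K/9) = 19/3 - 640*K/9)
(-435498 + 253992)/(323729 + o(-338)) = (-435498 + 253992)/(323729 + (19/3 - 640/9*(-338))) = -181506/(323729 + (19/3 + 216320/9)) = -181506/(323729 + 216377/9) = -181506/3129938/9 = -181506*9/3129938 = -816777/1564969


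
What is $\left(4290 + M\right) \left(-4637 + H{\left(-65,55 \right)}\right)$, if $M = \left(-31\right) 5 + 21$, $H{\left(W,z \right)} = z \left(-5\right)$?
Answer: $-20414272$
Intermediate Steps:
$H{\left(W,z \right)} = - 5 z$
$M = -134$ ($M = -155 + 21 = -134$)
$\left(4290 + M\right) \left(-4637 + H{\left(-65,55 \right)}\right) = \left(4290 - 134\right) \left(-4637 - 275\right) = 4156 \left(-4637 - 275\right) = 4156 \left(-4912\right) = -20414272$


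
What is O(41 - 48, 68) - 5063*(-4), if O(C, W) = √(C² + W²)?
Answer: 20252 + √4673 ≈ 20320.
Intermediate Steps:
O(41 - 48, 68) - 5063*(-4) = √((41 - 48)² + 68²) - 5063*(-4) = √((-7)² + 4624) - 1*(-20252) = √(49 + 4624) + 20252 = √4673 + 20252 = 20252 + √4673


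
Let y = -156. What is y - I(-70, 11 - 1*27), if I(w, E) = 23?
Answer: -179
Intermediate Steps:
y - I(-70, 11 - 1*27) = -156 - 1*23 = -156 - 23 = -179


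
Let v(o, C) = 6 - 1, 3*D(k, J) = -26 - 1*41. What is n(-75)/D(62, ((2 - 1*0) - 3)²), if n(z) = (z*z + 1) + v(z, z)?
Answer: -16893/67 ≈ -252.13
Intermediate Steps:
D(k, J) = -67/3 (D(k, J) = (-26 - 1*41)/3 = (-26 - 41)/3 = (⅓)*(-67) = -67/3)
v(o, C) = 5
n(z) = 6 + z² (n(z) = (z*z + 1) + 5 = (z² + 1) + 5 = (1 + z²) + 5 = 6 + z²)
n(-75)/D(62, ((2 - 1*0) - 3)²) = (6 + (-75)²)/(-67/3) = (6 + 5625)*(-3/67) = 5631*(-3/67) = -16893/67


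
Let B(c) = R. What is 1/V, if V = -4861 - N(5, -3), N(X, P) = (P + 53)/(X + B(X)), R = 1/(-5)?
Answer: -12/58457 ≈ -0.00020528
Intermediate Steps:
R = -1/5 ≈ -0.20000
B(c) = -1/5
N(X, P) = (53 + P)/(-1/5 + X) (N(X, P) = (P + 53)/(X - 1/5) = (53 + P)/(-1/5 + X))
V = -58457/12 (V = -4861 - 5*(53 - 3)/(-1 + 5*5) = -4861 - 5*50/(-1 + 25) = -4861 - 5*50/24 = -4861 - 1*125/12 = -4861 - 125/12 = -58457/12 ≈ -4871.4)
1/V = 1/(-58457/12) = -12/58457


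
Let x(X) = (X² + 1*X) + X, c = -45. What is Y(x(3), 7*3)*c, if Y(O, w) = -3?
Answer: 135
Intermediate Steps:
x(X) = X² + 2*X (x(X) = (X² + X) + X = (X + X²) + X = X² + 2*X)
Y(x(3), 7*3)*c = -3*(-45) = 135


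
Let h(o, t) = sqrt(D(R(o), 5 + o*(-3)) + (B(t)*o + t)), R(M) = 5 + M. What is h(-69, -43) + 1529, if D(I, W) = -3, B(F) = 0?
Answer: 1529 + I*sqrt(46) ≈ 1529.0 + 6.7823*I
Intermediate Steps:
h(o, t) = sqrt(-3 + t) (h(o, t) = sqrt(-3 + (0*o + t)) = sqrt(-3 + (0 + t)) = sqrt(-3 + t))
h(-69, -43) + 1529 = sqrt(-3 - 43) + 1529 = sqrt(-46) + 1529 = I*sqrt(46) + 1529 = 1529 + I*sqrt(46)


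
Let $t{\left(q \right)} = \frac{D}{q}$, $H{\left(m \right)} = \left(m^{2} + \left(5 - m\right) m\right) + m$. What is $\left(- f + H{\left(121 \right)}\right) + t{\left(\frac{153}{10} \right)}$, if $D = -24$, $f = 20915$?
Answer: $- \frac{1029719}{51} \approx -20191.0$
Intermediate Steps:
$H{\left(m \right)} = m + m^{2} + m \left(5 - m\right)$ ($H{\left(m \right)} = \left(m^{2} + m \left(5 - m\right)\right) + m = m + m^{2} + m \left(5 - m\right)$)
$t{\left(q \right)} = - \frac{24}{q}$
$\left(- f + H{\left(121 \right)}\right) + t{\left(\frac{153}{10} \right)} = \left(\left(-1\right) 20915 + 6 \cdot 121\right) - \frac{24}{153 \cdot \frac{1}{10}} = \left(-20915 + 726\right) - \frac{24}{153 \cdot \frac{1}{10}} = -20189 - \frac{24}{\frac{153}{10}} = -20189 - \frac{80}{51} = - \frac{1029719}{51}$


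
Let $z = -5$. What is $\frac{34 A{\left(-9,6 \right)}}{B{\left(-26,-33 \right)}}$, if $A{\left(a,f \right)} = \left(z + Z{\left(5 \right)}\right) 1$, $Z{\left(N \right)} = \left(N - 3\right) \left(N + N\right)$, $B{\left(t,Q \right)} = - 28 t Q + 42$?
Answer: $- \frac{85}{3997} \approx -0.021266$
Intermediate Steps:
$B{\left(t,Q \right)} = 42 - 28 Q t$ ($B{\left(t,Q \right)} = - 28 Q t + 42 = 42 - 28 Q t$)
$Z{\left(N \right)} = 2 N \left(-3 + N\right)$ ($Z{\left(N \right)} = \left(-3 + N\right) 2 N = 2 N \left(-3 + N\right)$)
$A{\left(a,f \right)} = 15$ ($A{\left(a,f \right)} = \left(-5 + 2 \cdot 5 \left(-3 + 5\right)\right) 1 = \left(-5 + 2 \cdot 5 \cdot 2\right) 1 = \left(-5 + 20\right) 1 = 15 \cdot 1 = 15$)
$\frac{34 A{\left(-9,6 \right)}}{B{\left(-26,-33 \right)}} = \frac{34 \cdot 15}{42 - \left(-924\right) \left(-26\right)} = \frac{510}{42 - 24024} = \frac{510}{-23982} = 510 \left(- \frac{1}{23982}\right) = - \frac{85}{3997}$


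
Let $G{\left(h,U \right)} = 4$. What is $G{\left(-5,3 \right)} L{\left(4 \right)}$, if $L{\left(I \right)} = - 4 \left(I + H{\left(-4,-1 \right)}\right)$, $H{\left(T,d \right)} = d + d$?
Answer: $-32$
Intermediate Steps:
$H{\left(T,d \right)} = 2 d$
$L{\left(I \right)} = 8 - 4 I$ ($L{\left(I \right)} = - 4 \left(I + 2 \left(-1\right)\right) = - 4 \left(I - 2\right) = - 4 \left(-2 + I\right) = 8 - 4 I$)
$G{\left(-5,3 \right)} L{\left(4 \right)} = 4 \left(8 - 16\right) = 4 \left(-8\right) = -32$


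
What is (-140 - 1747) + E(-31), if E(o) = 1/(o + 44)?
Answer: -24530/13 ≈ -1886.9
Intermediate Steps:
E(o) = 1/(44 + o)
(-140 - 1747) + E(-31) = (-140 - 1747) + 1/(44 - 31) = -1887 + 1/13 = -24530/13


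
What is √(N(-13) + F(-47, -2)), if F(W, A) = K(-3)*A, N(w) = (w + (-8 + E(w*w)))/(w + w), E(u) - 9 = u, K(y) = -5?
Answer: √2678/26 ≈ 1.9904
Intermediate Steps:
E(u) = 9 + u
N(w) = (1 + w + w²)/(2*w) (N(w) = (w + (-8 + (9 + w*w)))/(w + w) = (w + (-8 + (9 + w²)))/((2*w)) = (w + (1 + w²))*(1/(2*w)) = (1 + w + w²)*(1/(2*w)) = (1 + w + w²)/(2*w))
F(W, A) = -5*A
√(N(-13) + F(-47, -2)) = √((½)*(1 - 13 + (-13)²)/(-13) - 5*(-2)) = √((½)*(-1/13)*(1 - 13 + 169) + 10) = √((½)*(-1/13)*157 + 10) = √(-157/26 + 10) = √(103/26) = √2678/26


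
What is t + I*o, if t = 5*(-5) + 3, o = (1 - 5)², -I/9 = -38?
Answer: 5450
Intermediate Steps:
I = 342 (I = -9*(-38) = 342)
o = 16 (o = (-4)² = 16)
t = -22 (t = -25 + 3 = -22)
t + I*o = -22 + 342*16 = -22 + 5472 = 5450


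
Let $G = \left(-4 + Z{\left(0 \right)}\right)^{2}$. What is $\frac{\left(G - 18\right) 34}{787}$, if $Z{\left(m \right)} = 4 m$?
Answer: $- \frac{68}{787} \approx -0.086404$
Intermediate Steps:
$G = 16$ ($G = \left(-4 + 4 \cdot 0\right)^{2} = \left(-4 + 0\right)^{2} = \left(-4\right)^{2} = 16$)
$\frac{\left(G - 18\right) 34}{787} = \frac{\left(16 - 18\right) 34}{787} = \left(-2\right) 34 \cdot \frac{1}{787} = \left(-68\right) \frac{1}{787} = - \frac{68}{787}$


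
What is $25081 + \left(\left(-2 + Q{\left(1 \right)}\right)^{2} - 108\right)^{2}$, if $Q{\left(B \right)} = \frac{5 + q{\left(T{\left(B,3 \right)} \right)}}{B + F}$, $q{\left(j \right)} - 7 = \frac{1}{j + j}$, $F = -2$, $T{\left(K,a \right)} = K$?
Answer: $\frac{568577}{16} \approx 35536.0$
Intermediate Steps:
$q{\left(j \right)} = 7 + \frac{1}{2 j}$ ($q{\left(j \right)} = 7 + \frac{1}{j + j} = 7 + \frac{1}{2 j}$)
$Q{\left(B \right)} = \frac{12 + \frac{1}{2 B}}{-2 + B}$ ($Q{\left(B \right)} = \frac{5 + \left(7 + \frac{1}{2 B}\right)}{B - 2} = \frac{12 + \frac{1}{2 B}}{-2 + B}$)
$25081 + \left(\left(-2 + Q{\left(1 \right)}\right)^{2} - 108\right)^{2} = 25081 + \left(\left(-2 + \frac{1 + 24 \cdot 1}{2 \cdot 1 \left(-2 + 1\right)}\right)^{2} - 108\right)^{2} = 25081 + \left(\left(-2 + \frac{1}{2} \cdot 1 \frac{1}{-1} \left(1 + 24\right)\right)^{2} - 108\right)^{2} = 25081 + \left(\left(-2 + \frac{1}{2} \cdot 1 \left(-1\right) 25\right)^{2} - 108\right)^{2} = 25081 + \left(\left(-2 - \frac{25}{2}\right)^{2} - 108\right)^{2} = 25081 + \left(\left(- \frac{29}{2}\right)^{2} - 108\right)^{2} = 25081 + \left(\frac{841}{4} - 108\right)^{2} = 25081 + \left(\frac{409}{4}\right)^{2} = 25081 + \frac{167281}{16} = \frac{568577}{16}$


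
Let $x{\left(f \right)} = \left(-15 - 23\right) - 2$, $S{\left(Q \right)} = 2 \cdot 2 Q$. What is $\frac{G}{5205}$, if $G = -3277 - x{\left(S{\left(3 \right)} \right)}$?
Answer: $- \frac{1079}{1735} \approx -0.6219$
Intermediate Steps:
$S{\left(Q \right)} = 4 Q$
$x{\left(f \right)} = -40$ ($x{\left(f \right)} = -38 - 2 = -40$)
$G = -3237$ ($G = -3277 - -40 = -3277 + 40 = -3237$)
$\frac{G}{5205} = - \frac{3237}{5205} = \left(-3237\right) \frac{1}{5205} = - \frac{1079}{1735}$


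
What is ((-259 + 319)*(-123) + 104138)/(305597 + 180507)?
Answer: 48379/243052 ≈ 0.19905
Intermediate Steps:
((-259 + 319)*(-123) + 104138)/(305597 + 180507) = (60*(-123) + 104138)/486104 = (-7380 + 104138)*(1/486104) = 96758*(1/486104) = 48379/243052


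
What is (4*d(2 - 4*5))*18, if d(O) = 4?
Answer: 288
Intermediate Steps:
(4*d(2 - 4*5))*18 = (4*4)*18 = 16*18 = 288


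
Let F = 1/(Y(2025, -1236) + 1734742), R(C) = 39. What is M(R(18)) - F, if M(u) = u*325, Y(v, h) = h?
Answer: 21972188549/1733506 ≈ 12675.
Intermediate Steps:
M(u) = 325*u
F = 1/1733506 (F = 1/(-1236 + 1734742) = 1/1733506 ≈ 5.7687e-7)
M(R(18)) - F = 325*39 - 1*1/1733506 = 12675 - 1/1733506 = 21972188549/1733506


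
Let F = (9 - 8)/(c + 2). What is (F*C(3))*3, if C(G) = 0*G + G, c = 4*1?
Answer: 3/2 ≈ 1.5000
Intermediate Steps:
c = 4
C(G) = G (C(G) = 0 + G = G)
F = ⅙ (F = (9 - 8)/(4 + 2) = 1/6 = 1*(⅙) = ⅙ ≈ 0.16667)
(F*C(3))*3 = ((⅙)*3)*3 = (½)*3 = 3/2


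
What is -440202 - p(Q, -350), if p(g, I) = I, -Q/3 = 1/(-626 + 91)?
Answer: -439852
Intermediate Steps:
Q = 3/535 (Q = -3/(-626 + 91) = -3/(-535) = -3*(-1/535) = 3/535 ≈ 0.0056075)
-440202 - p(Q, -350) = -440202 - 1*(-350) = -440202 + 350 = -439852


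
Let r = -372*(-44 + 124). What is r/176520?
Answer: -248/1471 ≈ -0.16859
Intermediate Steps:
r = -29760 (r = -372*80 = -29760)
r/176520 = -29760/176520 = -29760*1/176520 = -248/1471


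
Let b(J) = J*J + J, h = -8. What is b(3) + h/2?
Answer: 8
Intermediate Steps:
b(J) = J + J² (b(J) = J² + J = J + J²)
b(3) + h/2 = 3*(1 + 3) - 8/2 = 3*4 - 8*½ = 12 - 4 = 8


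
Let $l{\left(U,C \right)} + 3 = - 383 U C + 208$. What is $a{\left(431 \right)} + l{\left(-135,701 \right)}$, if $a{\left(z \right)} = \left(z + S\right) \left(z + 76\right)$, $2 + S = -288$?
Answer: $36316897$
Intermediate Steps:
$S = -290$ ($S = -2 - 288 = -290$)
$a{\left(z \right)} = \left(-290 + z\right) \left(76 + z\right)$ ($a{\left(z \right)} = \left(z - 290\right) \left(z + 76\right) = \left(-290 + z\right) \left(76 + z\right)$)
$l{\left(U,C \right)} = 205 - 383 C U$ ($l{\left(U,C \right)} = -3 + \left(- 383 U C + 208\right) = -3 - \left(-208 + 383 C U\right) = 205 - 383 C U$)
$a{\left(431 \right)} + l{\left(-135,701 \right)} = \left(-22040 + 431^{2} - 92234\right) - \left(-205 + 268483 \left(-135\right)\right) = \left(-22040 + 185761 - 92234\right) + \left(205 + 36245205\right) = 71487 + 36245410 = 36316897$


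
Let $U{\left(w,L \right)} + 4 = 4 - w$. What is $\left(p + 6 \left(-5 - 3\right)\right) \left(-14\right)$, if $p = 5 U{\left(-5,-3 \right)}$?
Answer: $322$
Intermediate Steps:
$U{\left(w,L \right)} = - w$ ($U{\left(w,L \right)} = -4 - \left(-4 + w\right) = - w$)
$p = 25$ ($p = 5 \left(\left(-1\right) \left(-5\right)\right) = 5 \cdot 5 = 25$)
$\left(p + 6 \left(-5 - 3\right)\right) \left(-14\right) = \left(25 + 6 \left(-5 - 3\right)\right) \left(-14\right) = \left(25 + 6 \left(-8\right)\right) \left(-14\right) = \left(25 - 48\right) \left(-14\right) = \left(-23\right) \left(-14\right) = 322$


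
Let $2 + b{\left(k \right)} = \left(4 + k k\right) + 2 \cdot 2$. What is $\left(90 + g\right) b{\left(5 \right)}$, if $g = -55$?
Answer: $1085$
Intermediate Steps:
$b{\left(k \right)} = 6 + k^{2}$ ($b{\left(k \right)} = -2 + \left(\left(4 + k k\right) + 2 \cdot 2\right) = -2 + \left(\left(4 + k^{2}\right) + 4\right) = -2 + \left(8 + k^{2}\right) = 6 + k^{2}$)
$\left(90 + g\right) b{\left(5 \right)} = \left(90 - 55\right) \left(6 + 5^{2}\right) = 35 \left(6 + 25\right) = 35 \cdot 31 = 1085$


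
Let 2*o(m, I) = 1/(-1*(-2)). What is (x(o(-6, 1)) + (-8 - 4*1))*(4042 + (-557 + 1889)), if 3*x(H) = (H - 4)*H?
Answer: -529339/8 ≈ -66167.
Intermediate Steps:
o(m, I) = 1/4 (o(m, I) = 1/(2*((-1*(-2)))) = (1/2)/2 = (1/2)*(1/2) = 1/4)
x(H) = H*(-4 + H)/3 (x(H) = ((H - 4)*H)/3 = ((-4 + H)*H)/3 = (H*(-4 + H))/3 = H*(-4 + H)/3)
(x(o(-6, 1)) + (-8 - 4*1))*(4042 + (-557 + 1889)) = ((1/3)*(1/4)*(-4 + 1/4) + (-8 - 4*1))*(4042 + (-557 + 1889)) = ((1/3)*(1/4)*(-15/4) + (-8 - 4))*(4042 + 1332) = (-5/16 - 12)*5374 = -197/16*5374 = -529339/8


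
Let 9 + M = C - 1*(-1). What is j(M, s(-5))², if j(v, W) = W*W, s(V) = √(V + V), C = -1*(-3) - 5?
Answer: 100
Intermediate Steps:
C = -2 (C = 3 - 5 = -2)
M = -10 (M = -9 + (-2 - 1*(-1)) = -9 + (-2 + 1) = -9 - 1 = -10)
s(V) = √2*√V (s(V) = √(2*V) = √2*√V)
j(v, W) = W²
j(M, s(-5))² = ((√2*√(-5))²)² = ((√2*(I*√5))²)² = ((I*√10)²)² = (-10)² = 100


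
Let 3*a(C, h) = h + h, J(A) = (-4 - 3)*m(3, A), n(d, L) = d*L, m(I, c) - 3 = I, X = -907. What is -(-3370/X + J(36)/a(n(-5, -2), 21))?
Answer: -649/907 ≈ -0.71555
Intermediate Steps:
m(I, c) = 3 + I
n(d, L) = L*d
J(A) = -42 (J(A) = (-4 - 3)*(3 + 3) = -7*6 = -42)
a(C, h) = 2*h/3 (a(C, h) = (h + h)/3 = (2*h)/3 = 2*h/3)
-(-3370/X + J(36)/a(n(-5, -2), 21)) = -(-3370/(-907) - 42/((⅔)*21)) = -(-3370*(-1/907) - 42/14) = -(3370/907 - 42*1/14) = -(3370/907 - 3) = -1*649/907 = -649/907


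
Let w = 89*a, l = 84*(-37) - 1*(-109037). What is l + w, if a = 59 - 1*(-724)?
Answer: 175616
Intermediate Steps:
a = 783 (a = 59 + 724 = 783)
l = 105929 (l = -3108 + 109037 = 105929)
w = 69687 (w = 89*783 = 69687)
l + w = 105929 + 69687 = 175616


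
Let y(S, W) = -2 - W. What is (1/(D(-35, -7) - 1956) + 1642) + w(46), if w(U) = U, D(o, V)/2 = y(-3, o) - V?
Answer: 3166687/1876 ≈ 1688.0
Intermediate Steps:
D(o, V) = -4 - 2*V - 2*o (D(o, V) = 2*((-2 - o) - V) = 2*(-2 - V - o) = -4 - 2*V - 2*o)
(1/(D(-35, -7) - 1956) + 1642) + w(46) = (1/((-4 - 2*(-7) - 2*(-35)) - 1956) + 1642) + 46 = (1/((-4 + 14 + 70) - 1956) + 1642) + 46 = (1/(80 - 1956) + 1642) + 46 = (1/(-1876) + 1642) + 46 = (-1/1876 + 1642) + 46 = 3080391/1876 + 46 = 3166687/1876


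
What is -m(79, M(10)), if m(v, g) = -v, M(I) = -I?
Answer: 79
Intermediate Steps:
-m(79, M(10)) = -(-1)*79 = -1*(-79) = 79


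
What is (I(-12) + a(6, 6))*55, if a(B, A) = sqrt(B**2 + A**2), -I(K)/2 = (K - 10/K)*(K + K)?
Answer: -29480 + 330*sqrt(2) ≈ -29013.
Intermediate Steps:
I(K) = -4*K*(K - 10/K) (I(K) = -2*(K - 10/K)*(K + K) = -2*(K - 10/K)*2*K = -4*K*(K - 10/K))
a(B, A) = sqrt(A**2 + B**2)
(I(-12) + a(6, 6))*55 = ((40 - 4*(-12)**2) + sqrt(6**2 + 6**2))*55 = ((40 - 4*144) + sqrt(36 + 36))*55 = ((40 - 576) + sqrt(72))*55 = (-536 + 6*sqrt(2))*55 = -29480 + 330*sqrt(2)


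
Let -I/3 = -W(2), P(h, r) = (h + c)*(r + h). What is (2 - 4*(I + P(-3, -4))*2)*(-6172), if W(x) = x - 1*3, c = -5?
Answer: 2604584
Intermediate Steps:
W(x) = -3 + x (W(x) = x - 3 = -3 + x)
P(h, r) = (-5 + h)*(h + r) (P(h, r) = (h - 5)*(r + h) = (-5 + h)*(h + r))
I = -3 (I = -(-3)*(-3 + 2) = -(-3)*(-1) = -3*1 = -3)
(2 - 4*(I + P(-3, -4))*2)*(-6172) = (2 - 4*(-3 + ((-3)**2 - 5*(-3) - 5*(-4) - 3*(-4)))*2)*(-6172) = (2 - 4*(-3 + (9 + 15 + 20 + 12))*2)*(-6172) = (2 - 4*(-3 + 56)*2)*(-6172) = (2 - 4*53*2)*(-6172) = (2 - 212*2)*(-6172) = (2 - 424)*(-6172) = -422*(-6172) = 2604584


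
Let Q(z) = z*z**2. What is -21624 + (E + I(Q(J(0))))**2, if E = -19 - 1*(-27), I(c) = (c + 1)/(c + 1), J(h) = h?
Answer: -21543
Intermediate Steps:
Q(z) = z**3
I(c) = 1 (I(c) = (1 + c)/(1 + c) = 1)
E = 8 (E = -19 + 27 = 8)
-21624 + (E + I(Q(J(0))))**2 = -21624 + (8 + 1)**2 = -21624 + 9**2 = -21624 + 81 = -21543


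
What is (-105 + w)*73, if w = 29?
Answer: -5548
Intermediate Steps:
(-105 + w)*73 = (-105 + 29)*73 = -76*73 = -5548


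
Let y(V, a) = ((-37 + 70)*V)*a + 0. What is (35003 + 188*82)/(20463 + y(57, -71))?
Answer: -50419/113088 ≈ -0.44584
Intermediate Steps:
y(V, a) = 33*V*a (y(V, a) = (33*V)*a + 0 = 33*V*a + 0 = 33*V*a)
(35003 + 188*82)/(20463 + y(57, -71)) = (35003 + 188*82)/(20463 + 33*57*(-71)) = (35003 + 15416)/(20463 - 133551) = 50419/(-113088) = 50419*(-1/113088) = -50419/113088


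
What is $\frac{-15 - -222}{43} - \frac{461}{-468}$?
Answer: $\frac{116699}{20124} \approx 5.799$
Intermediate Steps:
$\frac{-15 - -222}{43} - \frac{461}{-468} = \left(-15 + 222\right) \frac{1}{43} - - \frac{461}{468} = 207 \cdot \frac{1}{43} + \frac{461}{468} = \frac{207}{43} + \frac{461}{468} = \frac{116699}{20124}$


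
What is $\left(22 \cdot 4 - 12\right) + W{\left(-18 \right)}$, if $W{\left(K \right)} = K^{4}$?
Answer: $105052$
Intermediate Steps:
$\left(22 \cdot 4 - 12\right) + W{\left(-18 \right)} = \left(22 \cdot 4 - 12\right) + \left(-18\right)^{4} = \left(88 - 12\right) + 104976 = 76 + 104976 = 105052$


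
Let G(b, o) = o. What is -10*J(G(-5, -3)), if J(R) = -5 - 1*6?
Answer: 110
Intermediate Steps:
J(R) = -11 (J(R) = -5 - 6 = -11)
-10*J(G(-5, -3)) = -10*(-11) = 110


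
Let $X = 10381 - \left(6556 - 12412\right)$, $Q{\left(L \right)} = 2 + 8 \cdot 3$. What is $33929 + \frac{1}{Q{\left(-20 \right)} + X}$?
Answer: $\frac{551787328}{16263} \approx 33929.0$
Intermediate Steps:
$Q{\left(L \right)} = 26$ ($Q{\left(L \right)} = 2 + 24 = 26$)
$X = 16237$ ($X = 10381 - -5856 = 10381 + 5856 = 16237$)
$33929 + \frac{1}{Q{\left(-20 \right)} + X} = 33929 + \frac{1}{26 + 16237} = 33929 + \frac{1}{16263} = \frac{551787328}{16263}$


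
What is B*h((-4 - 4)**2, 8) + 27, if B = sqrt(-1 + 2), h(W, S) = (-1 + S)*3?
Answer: 48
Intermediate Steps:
h(W, S) = -3 + 3*S
B = 1 (B = sqrt(1) = 1)
B*h((-4 - 4)**2, 8) + 27 = 1*(-3 + 3*8) + 27 = 1*(-3 + 24) + 27 = 1*21 + 27 = 21 + 27 = 48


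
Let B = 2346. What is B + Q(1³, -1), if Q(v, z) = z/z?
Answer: 2347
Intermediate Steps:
Q(v, z) = 1
B + Q(1³, -1) = 2346 + 1 = 2347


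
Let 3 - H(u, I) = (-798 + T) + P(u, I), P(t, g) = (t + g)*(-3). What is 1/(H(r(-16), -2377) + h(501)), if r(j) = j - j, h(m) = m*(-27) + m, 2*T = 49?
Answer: -2/38761 ≈ -5.1598e-5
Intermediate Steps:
T = 49/2 (T = (½)*49 = 49/2 ≈ 24.500)
P(t, g) = -3*g - 3*t (P(t, g) = (g + t)*(-3) = -3*g - 3*t)
h(m) = -26*m (h(m) = -27*m + m = -26*m)
r(j) = 0
H(u, I) = 1553/2 + 3*I + 3*u (H(u, I) = 3 - ((-798 + 49/2) + (-3*I - 3*u)) = 3 - (-1547/2 + (-3*I - 3*u)) = 3 - (-1547/2 - 3*I - 3*u) = 3 + (1547/2 + 3*I + 3*u) = 1553/2 + 3*I + 3*u)
1/(H(r(-16), -2377) + h(501)) = 1/((1553/2 + 3*(-2377) + 3*0) - 26*501) = 1/((1553/2 - 7131 + 0) - 13026) = 1/(-12709/2 - 13026) = 1/(-38761/2) = -2/38761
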